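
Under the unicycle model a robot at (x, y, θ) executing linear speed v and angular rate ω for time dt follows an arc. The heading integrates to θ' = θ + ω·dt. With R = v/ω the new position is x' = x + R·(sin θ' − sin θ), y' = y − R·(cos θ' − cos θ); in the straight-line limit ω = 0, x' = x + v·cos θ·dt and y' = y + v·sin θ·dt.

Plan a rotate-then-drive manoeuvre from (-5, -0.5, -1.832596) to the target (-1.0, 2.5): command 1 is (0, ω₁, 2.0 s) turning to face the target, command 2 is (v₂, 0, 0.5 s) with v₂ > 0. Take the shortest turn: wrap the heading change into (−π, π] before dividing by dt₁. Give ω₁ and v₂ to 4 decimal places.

heading to target = atan2(2.5−-0.5, -1−-5) = 0.6435
Δθ = wrap(0.6435 − -1.8326) = 2.4761; ω₁ = Δθ/dt₁ = 1.2380
distance = √((-1−-5)² + (2.5−-0.5)²) = 5.0000; v₂ = distance/dt₂ = 10.0000

ω₁ = 1.2380, v₂ = 10.0000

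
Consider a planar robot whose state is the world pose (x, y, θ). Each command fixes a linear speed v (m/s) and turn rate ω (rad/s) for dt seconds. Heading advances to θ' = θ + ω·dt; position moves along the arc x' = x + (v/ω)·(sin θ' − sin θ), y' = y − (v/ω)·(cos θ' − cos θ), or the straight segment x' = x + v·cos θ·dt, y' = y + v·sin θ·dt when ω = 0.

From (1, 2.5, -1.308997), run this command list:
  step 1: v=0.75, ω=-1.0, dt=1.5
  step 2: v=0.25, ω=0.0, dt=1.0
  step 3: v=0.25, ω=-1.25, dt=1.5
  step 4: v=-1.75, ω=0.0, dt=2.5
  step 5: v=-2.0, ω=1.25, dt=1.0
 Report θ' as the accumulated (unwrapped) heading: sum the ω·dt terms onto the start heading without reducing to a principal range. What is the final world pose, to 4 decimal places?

(1.2813, -4.1612, -3.4340)

step 1: θ'=-2.8090 (R=-0.7500) → pose (0.5204, 1.5970, -2.8090)
step 2: θ'=-2.8090 (straight) → pose (0.2841, 1.5154, -2.8090)
step 3: θ'=-4.6840 (R=-0.2000) → pose (0.0189, 1.6987, -4.6840)
step 4: θ'=-4.6840 (straight) → pose (0.1431, -2.6745, -4.6840)
step 5: θ'=-3.4340 (R=-1.6000) → pose (1.2813, -4.1612, -3.4340)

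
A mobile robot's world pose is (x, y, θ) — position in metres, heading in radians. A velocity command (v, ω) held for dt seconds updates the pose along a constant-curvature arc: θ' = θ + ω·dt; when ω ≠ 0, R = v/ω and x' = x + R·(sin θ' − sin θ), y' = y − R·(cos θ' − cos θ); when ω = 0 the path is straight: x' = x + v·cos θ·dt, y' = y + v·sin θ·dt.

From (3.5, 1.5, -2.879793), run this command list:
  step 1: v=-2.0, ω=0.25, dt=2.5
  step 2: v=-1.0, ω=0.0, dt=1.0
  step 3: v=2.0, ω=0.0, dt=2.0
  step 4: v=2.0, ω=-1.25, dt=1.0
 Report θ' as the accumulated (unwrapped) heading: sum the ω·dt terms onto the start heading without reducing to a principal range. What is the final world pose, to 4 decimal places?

(3.9257, 1.3625, -3.5048)

step 1: θ'=-2.2548 (R=-8.0000) → pose (7.6299, 4.1722, -2.2548)
step 2: θ'=-2.2548 (straight) → pose (8.2618, 4.9473, -2.2548)
step 3: θ'=-2.2548 (straight) → pose (5.7342, 1.8471, -2.2548)
step 4: θ'=-3.5048 (R=-1.6000) → pose (3.9257, 1.3625, -3.5048)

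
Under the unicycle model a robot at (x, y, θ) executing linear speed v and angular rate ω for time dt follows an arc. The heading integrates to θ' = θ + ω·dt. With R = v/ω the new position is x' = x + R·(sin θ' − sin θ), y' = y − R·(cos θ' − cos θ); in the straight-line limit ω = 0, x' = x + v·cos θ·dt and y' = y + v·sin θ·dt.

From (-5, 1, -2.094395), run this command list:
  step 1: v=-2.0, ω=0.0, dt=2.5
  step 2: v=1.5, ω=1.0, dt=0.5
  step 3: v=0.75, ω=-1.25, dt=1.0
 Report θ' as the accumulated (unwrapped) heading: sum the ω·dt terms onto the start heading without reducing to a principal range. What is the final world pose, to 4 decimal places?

step 1: θ'=-2.0944 (straight) → pose (-2.5000, 5.3301, -2.0944)
step 2: θ'=-1.5944 (R=1.5000) → pose (-2.7005, 4.6155, -1.5944)
step 3: θ'=-2.8444 (R=-0.6000) → pose (-3.1247, 4.0560, -2.8444)

(-3.1247, 4.0560, -2.8444)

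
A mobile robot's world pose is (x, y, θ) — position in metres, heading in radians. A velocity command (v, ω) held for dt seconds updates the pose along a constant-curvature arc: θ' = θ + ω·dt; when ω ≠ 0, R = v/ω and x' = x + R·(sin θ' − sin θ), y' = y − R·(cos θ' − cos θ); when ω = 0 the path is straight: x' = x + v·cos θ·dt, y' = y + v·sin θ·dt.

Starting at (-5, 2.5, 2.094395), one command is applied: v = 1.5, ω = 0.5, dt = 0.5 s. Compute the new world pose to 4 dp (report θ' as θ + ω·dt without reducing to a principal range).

(-5.4519, 3.0961, 2.3444)

θ' = 2.0944 + 0.5·0.5 = 2.3444
R = v/ω = 1.5/0.5 = 3.0000
x' = -5 + 3.0000·(sin 2.3444 − sin 2.0944) = -5.4519
y' = 2.5 − 3.0000·(cos 2.3444 − cos 2.0944) = 3.0961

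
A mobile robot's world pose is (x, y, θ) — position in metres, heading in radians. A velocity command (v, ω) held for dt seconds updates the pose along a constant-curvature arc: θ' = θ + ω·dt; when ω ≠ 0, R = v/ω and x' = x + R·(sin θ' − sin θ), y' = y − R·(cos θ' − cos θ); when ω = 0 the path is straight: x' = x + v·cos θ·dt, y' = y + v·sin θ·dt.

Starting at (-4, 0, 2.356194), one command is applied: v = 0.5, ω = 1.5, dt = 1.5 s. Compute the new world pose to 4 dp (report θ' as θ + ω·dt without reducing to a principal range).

(-4.5672, -0.2004, 4.6062)

θ' = 2.3562 + 1.5·1.5 = 4.6062
R = v/ω = 0.5/1.5 = 0.3333
x' = -4 + 0.3333·(sin 4.6062 − sin 2.3562) = -4.5672
y' = 0 − 0.3333·(cos 4.6062 − cos 2.3562) = -0.2004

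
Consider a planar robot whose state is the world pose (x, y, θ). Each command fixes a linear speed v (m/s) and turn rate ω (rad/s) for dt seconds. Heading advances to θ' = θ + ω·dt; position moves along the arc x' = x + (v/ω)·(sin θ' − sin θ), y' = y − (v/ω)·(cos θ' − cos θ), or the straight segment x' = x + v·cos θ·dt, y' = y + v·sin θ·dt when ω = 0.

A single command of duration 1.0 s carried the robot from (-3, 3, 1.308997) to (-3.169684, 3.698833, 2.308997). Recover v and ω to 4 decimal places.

Δθ = 2.308997 − 1.308997 = 1.000000
ω = Δθ/dt = 1.000000/1.0 = 1.0000
R = −Δy/(cos θ' − cos θ) = 0.7500
v = R·ω = 0.7500·1.0000 = 0.7500

v = 0.7500, ω = 1.0000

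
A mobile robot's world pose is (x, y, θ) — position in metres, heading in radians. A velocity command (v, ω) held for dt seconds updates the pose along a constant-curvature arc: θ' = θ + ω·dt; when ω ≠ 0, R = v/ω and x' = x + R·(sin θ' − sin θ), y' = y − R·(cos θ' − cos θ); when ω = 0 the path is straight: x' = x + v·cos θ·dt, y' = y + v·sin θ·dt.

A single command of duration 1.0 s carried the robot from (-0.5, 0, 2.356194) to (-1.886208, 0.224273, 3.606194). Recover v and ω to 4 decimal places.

v = 1.5000, ω = 1.2500

Δθ = 3.606194 − 2.356194 = 1.250000
ω = Δθ/dt = 1.250000/1.0 = 1.2500
R = Δx/(sin θ' − sin θ) = 1.2000
v = R·ω = 1.2000·1.2500 = 1.5000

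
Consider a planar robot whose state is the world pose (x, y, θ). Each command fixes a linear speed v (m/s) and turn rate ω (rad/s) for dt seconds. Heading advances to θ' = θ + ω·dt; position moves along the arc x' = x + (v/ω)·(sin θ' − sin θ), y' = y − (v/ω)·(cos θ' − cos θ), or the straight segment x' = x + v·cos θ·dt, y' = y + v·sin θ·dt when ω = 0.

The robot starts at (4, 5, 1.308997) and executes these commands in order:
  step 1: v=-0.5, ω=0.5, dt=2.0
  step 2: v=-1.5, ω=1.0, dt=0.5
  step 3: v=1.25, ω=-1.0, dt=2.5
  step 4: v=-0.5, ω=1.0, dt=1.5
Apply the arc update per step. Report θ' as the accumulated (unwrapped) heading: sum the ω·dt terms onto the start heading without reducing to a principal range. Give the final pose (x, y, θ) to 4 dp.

step 1: θ'=2.3090 (R=-1.0000) → pose (4.2262, 4.0682, 2.3090)
step 2: θ'=2.8090 (R=-1.5000) → pose (4.8460, 3.6599, 2.8090)
step 3: θ'=0.3090 (R=-1.2500) → pose (4.8740, 6.0322, 0.3090)
step 4: θ'=1.8090 (R=-0.5000) → pose (4.5402, 5.4379, 1.8090)

(4.5402, 5.4379, 1.8090)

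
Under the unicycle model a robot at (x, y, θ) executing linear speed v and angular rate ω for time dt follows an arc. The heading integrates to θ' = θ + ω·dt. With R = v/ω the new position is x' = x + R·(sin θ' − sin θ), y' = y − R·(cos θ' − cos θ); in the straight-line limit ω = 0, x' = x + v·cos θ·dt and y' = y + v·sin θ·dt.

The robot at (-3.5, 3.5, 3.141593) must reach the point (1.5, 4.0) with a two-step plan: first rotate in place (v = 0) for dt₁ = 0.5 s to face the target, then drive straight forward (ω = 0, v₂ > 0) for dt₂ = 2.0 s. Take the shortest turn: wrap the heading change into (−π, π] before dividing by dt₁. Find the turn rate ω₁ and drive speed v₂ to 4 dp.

ω₁ = -6.0838, v₂ = 2.5125

heading to target = atan2(4−3.5, 1.5−-3.5) = 0.0997
Δθ = wrap(0.0997 − 3.1416) = -3.0419; ω₁ = Δθ/dt₁ = -6.0838
distance = √((1.5−-3.5)² + (4−3.5)²) = 5.0249; v₂ = distance/dt₂ = 2.5125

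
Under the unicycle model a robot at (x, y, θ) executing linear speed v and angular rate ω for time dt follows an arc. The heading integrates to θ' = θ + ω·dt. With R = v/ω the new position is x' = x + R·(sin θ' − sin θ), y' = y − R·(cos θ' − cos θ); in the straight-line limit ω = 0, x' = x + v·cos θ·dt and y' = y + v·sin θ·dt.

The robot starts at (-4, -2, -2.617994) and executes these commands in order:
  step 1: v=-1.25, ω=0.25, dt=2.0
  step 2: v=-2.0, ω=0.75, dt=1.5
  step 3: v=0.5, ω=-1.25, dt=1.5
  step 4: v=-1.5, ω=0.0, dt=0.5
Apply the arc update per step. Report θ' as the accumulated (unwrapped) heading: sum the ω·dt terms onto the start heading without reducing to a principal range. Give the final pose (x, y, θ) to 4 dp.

(-1.7785, 2.1716, -2.8680)

step 1: θ'=-2.1180 (R=-5.0000) → pose (-2.2301, -0.2714, -2.1180)
step 2: θ'=-0.9930 (R=-2.6667) → pose (-2.2736, 2.5726, -0.9930)
step 3: θ'=-2.8680 (R=-0.4000) → pose (-2.5006, 1.9690, -2.8680)
step 4: θ'=-2.8680 (straight) → pose (-1.7785, 2.1716, -2.8680)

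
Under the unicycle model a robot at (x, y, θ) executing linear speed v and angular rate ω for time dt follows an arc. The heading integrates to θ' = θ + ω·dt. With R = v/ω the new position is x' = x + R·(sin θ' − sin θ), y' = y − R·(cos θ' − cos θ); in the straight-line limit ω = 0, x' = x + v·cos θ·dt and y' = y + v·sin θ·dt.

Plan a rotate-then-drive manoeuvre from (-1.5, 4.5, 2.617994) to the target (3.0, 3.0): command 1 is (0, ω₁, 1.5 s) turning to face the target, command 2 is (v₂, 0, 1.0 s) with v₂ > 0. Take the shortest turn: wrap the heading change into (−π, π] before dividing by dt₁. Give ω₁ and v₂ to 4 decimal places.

ω₁ = -1.9598, v₂ = 4.7434

heading to target = atan2(3−4.5, 3−-1.5) = -0.3218
Δθ = wrap(-0.3218 − 2.6180) = -2.9397; ω₁ = Δθ/dt₁ = -1.9598
distance = √((3−-1.5)² + (3−4.5)²) = 4.7434; v₂ = distance/dt₂ = 4.7434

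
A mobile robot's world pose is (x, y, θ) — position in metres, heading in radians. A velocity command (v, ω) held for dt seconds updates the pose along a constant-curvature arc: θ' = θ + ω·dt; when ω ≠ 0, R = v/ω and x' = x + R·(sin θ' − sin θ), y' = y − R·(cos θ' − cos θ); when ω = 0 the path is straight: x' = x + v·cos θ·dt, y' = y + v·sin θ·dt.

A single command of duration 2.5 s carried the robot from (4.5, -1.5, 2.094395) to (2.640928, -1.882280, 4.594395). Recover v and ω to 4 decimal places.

Δθ = 4.594395 − 2.094395 = 2.500000
ω = Δθ/dt = 2.500000/2.5 = 1.0000
R = Δx/(sin θ' − sin θ) = 1.0000
v = R·ω = 1.0000·1.0000 = 1.0000

v = 1.0000, ω = 1.0000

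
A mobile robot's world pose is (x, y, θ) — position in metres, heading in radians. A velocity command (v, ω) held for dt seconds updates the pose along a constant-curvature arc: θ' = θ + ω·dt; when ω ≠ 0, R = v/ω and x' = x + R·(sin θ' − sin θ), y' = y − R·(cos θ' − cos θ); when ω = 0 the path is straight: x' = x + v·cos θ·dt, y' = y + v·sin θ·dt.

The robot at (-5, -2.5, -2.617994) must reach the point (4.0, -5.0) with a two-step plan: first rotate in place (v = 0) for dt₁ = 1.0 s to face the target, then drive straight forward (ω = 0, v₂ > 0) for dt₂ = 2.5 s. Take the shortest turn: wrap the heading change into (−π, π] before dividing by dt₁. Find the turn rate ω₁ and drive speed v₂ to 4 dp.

heading to target = atan2(-5−-2.5, 4−-5) = -0.2709
Δθ = wrap(-0.2709 − -2.6180) = 2.3470; ω₁ = Δθ/dt₁ = 2.3470
distance = √((4−-5)² + (-5−-2.5)²) = 9.3408; v₂ = distance/dt₂ = 3.7363

ω₁ = 2.3470, v₂ = 3.7363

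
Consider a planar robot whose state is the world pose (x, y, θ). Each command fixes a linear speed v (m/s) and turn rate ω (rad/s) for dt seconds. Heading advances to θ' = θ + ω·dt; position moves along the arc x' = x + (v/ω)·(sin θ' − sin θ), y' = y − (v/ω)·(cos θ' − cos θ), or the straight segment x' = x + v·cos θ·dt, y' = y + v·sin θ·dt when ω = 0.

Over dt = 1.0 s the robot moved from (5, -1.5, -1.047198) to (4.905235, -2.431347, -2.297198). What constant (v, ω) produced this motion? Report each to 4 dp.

v = 1.0000, ω = -1.2500

Δθ = -2.297198 − -1.047198 = -1.250000
ω = Δθ/dt = -1.250000/1.0 = -1.2500
R = −Δy/(cos θ' − cos θ) = -0.8000
v = R·ω = -0.8000·-1.2500 = 1.0000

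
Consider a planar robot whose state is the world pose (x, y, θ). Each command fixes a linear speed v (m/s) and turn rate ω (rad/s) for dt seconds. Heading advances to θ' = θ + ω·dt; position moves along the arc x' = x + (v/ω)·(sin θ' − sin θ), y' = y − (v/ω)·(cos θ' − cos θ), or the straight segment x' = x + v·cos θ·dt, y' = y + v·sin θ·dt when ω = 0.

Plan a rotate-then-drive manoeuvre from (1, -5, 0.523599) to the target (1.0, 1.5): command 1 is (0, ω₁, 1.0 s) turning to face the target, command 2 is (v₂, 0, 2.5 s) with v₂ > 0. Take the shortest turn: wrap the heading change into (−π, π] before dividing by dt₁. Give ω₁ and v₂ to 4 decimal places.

ω₁ = 1.0472, v₂ = 2.6000

heading to target = atan2(1.5−-5, 1−1) = 1.5708
Δθ = wrap(1.5708 − 0.5236) = 1.0472; ω₁ = Δθ/dt₁ = 1.0472
distance = √((1−1)² + (1.5−-5)²) = 6.5000; v₂ = distance/dt₂ = 2.6000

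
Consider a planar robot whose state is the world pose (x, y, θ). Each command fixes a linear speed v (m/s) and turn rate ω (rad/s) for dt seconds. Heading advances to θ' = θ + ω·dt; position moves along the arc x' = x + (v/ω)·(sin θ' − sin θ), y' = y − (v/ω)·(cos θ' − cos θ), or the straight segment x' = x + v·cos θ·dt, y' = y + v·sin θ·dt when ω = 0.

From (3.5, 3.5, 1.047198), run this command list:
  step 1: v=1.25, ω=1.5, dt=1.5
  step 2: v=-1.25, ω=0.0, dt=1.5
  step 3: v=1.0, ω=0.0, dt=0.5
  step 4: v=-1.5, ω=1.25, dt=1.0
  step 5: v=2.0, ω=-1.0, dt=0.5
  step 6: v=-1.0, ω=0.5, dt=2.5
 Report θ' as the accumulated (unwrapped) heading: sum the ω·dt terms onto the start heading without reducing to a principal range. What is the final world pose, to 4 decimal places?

step 1: θ'=3.2972 (R=0.8333) → pose (2.6492, 4.7399, 3.2972)
step 2: θ'=3.2972 (straight) → pose (4.5015, 5.0305, 3.2972)
step 3: θ'=3.2972 (straight) → pose (4.0076, 4.9530, 3.2972)
step 4: θ'=4.5472 (R=-1.2000) → pose (5.0052, 5.9412, 4.5472)
step 5: θ'=4.0472 (R=-2.0000) → pose (4.6061, 5.0357, 4.0472)
step 6: θ'=5.2972 (R=-2.0000) → pose (4.7001, 7.3742, 5.2972)

(4.7001, 7.3742, 5.2972)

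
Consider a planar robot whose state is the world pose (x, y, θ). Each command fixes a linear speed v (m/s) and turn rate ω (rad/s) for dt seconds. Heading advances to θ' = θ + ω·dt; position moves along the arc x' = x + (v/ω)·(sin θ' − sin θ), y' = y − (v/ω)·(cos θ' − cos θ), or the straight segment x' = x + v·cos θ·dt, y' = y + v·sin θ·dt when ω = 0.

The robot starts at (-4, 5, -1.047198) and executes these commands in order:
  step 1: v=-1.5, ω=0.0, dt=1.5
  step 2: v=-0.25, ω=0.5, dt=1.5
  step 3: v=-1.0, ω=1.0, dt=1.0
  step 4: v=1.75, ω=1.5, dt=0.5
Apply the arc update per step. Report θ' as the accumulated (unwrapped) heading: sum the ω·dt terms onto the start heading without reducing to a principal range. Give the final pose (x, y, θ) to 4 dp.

(-5.9463, 7.7364, 1.4528)

step 1: θ'=-1.0472 (straight) → pose (-5.1250, 6.9486, -1.0472)
step 2: θ'=-0.2972 (R=-0.5000) → pose (-5.4116, 7.1766, -0.2972)
step 3: θ'=0.7028 (R=-1.0000) → pose (-6.3508, 6.9835, 0.7028)
step 4: θ'=1.4528 (R=1.1667) → pose (-5.9463, 7.7364, 1.4528)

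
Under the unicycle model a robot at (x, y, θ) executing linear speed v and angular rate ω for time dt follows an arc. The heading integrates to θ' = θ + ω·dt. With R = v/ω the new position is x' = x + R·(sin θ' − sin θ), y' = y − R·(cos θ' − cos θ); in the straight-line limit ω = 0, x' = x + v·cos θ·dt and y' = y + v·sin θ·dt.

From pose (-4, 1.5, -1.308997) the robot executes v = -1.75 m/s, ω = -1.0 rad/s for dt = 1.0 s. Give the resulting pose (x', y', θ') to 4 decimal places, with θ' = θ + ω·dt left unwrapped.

(-3.6041, 3.1306, -2.3090)

θ' = -1.3090 + -1.0·1.0 = -2.3090
R = v/ω = -1.75/-1.0 = 1.7500
x' = -4 + 1.7500·(sin -2.3090 − sin -1.3090) = -3.6041
y' = 1.5 − 1.7500·(cos -2.3090 − cos -1.3090) = 3.1306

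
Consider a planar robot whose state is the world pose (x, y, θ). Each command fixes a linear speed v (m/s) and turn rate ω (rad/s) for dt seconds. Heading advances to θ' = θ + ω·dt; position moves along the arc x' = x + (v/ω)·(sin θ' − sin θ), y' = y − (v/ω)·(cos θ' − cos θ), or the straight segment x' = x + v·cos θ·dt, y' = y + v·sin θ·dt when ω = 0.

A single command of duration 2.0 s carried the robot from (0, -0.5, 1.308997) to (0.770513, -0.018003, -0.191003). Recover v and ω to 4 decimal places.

Δθ = -0.191003 − 1.308997 = -1.500000
ω = Δθ/dt = -1.500000/2.0 = -0.7500
R = Δx/(sin θ' − sin θ) = -0.6667
v = R·ω = -0.6667·-0.7500 = 0.5000

v = 0.5000, ω = -0.7500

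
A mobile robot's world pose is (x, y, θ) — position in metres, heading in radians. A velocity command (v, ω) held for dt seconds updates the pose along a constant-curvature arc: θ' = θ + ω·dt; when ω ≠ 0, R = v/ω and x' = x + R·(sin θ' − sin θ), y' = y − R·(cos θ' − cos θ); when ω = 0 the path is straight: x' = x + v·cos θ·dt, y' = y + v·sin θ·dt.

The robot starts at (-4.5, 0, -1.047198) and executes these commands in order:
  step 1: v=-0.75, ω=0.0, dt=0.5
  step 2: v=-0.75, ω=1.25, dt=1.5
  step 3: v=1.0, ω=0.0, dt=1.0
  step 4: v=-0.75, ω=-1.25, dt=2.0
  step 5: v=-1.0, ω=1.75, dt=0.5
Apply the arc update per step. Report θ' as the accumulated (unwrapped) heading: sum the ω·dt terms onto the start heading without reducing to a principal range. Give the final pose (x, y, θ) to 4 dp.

(-6.1710, 2.0908, -0.7972)

step 1: θ'=-1.0472 (straight) → pose (-4.6875, 0.3248, -1.0472)
step 2: θ'=0.8278 (R=-0.6000) → pose (-5.6490, 0.4307, 0.8278)
step 3: θ'=0.8278 (straight) → pose (-4.9725, 1.1671, 0.8278)
step 4: θ'=-1.6722 (R=0.6000) → pose (-6.0113, 1.6337, -1.6722)
step 5: θ'=-0.7972 (R=-0.5714) → pose (-6.1710, 2.0908, -0.7972)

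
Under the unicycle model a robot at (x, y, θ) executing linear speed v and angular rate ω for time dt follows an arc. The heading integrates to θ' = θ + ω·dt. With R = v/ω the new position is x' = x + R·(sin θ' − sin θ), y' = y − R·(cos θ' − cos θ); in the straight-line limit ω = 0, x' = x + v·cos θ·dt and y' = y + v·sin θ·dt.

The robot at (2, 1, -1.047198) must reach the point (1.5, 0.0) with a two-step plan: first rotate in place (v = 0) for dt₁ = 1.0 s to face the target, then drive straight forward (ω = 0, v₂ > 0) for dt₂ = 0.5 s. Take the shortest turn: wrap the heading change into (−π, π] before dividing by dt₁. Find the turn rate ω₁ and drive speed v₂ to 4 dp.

heading to target = atan2(0−1, 1.5−2) = -2.0344
Δθ = wrap(-2.0344 − -1.0472) = -0.9872; ω₁ = Δθ/dt₁ = -0.9872
distance = √((1.5−2)² + (0−1)²) = 1.1180; v₂ = distance/dt₂ = 2.2361

ω₁ = -0.9872, v₂ = 2.2361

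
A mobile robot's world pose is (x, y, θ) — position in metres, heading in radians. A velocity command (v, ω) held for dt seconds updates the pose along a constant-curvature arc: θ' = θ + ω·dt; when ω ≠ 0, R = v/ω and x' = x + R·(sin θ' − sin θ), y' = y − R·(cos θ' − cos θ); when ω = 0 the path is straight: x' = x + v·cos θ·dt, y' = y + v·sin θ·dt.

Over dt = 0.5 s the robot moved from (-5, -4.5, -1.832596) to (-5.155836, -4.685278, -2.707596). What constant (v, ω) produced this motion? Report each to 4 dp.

v = 0.5000, ω = -1.7500

Δθ = -2.707596 − -1.832596 = -0.875000
ω = Δθ/dt = -0.875000/0.5 = -1.7500
R = −Δy/(cos θ' − cos θ) = -0.2857
v = R·ω = -0.2857·-1.7500 = 0.5000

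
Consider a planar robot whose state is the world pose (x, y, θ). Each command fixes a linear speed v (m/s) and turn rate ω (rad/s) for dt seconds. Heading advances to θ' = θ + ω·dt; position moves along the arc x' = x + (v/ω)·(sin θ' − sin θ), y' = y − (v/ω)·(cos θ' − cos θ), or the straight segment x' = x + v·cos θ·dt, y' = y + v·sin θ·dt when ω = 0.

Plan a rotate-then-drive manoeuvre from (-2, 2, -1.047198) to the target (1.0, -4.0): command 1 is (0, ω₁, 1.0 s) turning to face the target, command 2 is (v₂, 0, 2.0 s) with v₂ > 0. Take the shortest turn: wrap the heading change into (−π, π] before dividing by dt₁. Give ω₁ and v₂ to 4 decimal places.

ω₁ = -0.0600, v₂ = 3.3541

heading to target = atan2(-4−2, 1−-2) = -1.1071
Δθ = wrap(-1.1071 − -1.0472) = -0.0600; ω₁ = Δθ/dt₁ = -0.0600
distance = √((1−-2)² + (-4−2)²) = 6.7082; v₂ = distance/dt₂ = 3.3541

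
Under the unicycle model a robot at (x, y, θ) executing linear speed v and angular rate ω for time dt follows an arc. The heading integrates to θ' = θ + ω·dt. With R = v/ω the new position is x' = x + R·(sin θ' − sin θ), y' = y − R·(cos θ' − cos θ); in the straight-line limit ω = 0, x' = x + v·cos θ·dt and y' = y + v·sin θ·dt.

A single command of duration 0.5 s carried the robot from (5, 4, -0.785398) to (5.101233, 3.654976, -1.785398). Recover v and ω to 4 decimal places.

v = 0.7500, ω = -2.0000

Δθ = -1.785398 − -0.785398 = -1.000000
ω = Δθ/dt = -1.000000/0.5 = -2.0000
R = −Δy/(cos θ' − cos θ) = -0.3750
v = R·ω = -0.3750·-2.0000 = 0.7500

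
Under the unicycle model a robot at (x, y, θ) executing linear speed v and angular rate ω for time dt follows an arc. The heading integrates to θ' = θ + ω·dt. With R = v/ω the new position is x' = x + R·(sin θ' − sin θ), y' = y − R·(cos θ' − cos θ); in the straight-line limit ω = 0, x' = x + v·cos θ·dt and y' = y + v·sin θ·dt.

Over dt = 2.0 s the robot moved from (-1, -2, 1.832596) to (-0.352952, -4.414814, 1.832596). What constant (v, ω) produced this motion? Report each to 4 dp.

v = -1.2500, ω = 0.0000

Δθ = 1.832596 − 1.832596 = 0.000000
ω = Δθ/dt = 0.000000/2.0 = 0.0000
ω = 0 → v = (Δx·cos θ + Δy·sin θ)/dt = -1.2500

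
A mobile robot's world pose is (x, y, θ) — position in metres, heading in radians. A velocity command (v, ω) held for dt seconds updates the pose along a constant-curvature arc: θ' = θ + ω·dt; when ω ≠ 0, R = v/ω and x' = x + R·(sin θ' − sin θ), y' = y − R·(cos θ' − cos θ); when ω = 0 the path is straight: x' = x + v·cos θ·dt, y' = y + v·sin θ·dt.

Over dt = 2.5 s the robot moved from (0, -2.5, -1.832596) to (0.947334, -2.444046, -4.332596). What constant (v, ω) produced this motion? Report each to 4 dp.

v = -0.5000, ω = -1.0000

Δθ = -4.332596 − -1.832596 = -2.500000
ω = Δθ/dt = -2.500000/2.5 = -1.0000
R = Δx/(sin θ' − sin θ) = 0.5000
v = R·ω = 0.5000·-1.0000 = -0.5000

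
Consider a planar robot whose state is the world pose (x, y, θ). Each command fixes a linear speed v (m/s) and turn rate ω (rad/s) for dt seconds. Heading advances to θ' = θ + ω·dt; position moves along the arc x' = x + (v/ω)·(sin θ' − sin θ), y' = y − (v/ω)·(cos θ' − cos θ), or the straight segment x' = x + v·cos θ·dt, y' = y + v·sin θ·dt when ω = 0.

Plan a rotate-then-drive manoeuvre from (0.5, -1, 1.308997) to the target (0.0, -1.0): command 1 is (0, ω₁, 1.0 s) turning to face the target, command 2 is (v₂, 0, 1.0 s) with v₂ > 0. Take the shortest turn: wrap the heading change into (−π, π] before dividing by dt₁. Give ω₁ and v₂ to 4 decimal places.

heading to target = atan2(-1−-1, 0−0.5) = 3.1416
Δθ = wrap(3.1416 − 1.3090) = 1.8326; ω₁ = Δθ/dt₁ = 1.8326
distance = √((0−0.5)² + (-1−-1)²) = 0.5000; v₂ = distance/dt₂ = 0.5000

ω₁ = 1.8326, v₂ = 0.5000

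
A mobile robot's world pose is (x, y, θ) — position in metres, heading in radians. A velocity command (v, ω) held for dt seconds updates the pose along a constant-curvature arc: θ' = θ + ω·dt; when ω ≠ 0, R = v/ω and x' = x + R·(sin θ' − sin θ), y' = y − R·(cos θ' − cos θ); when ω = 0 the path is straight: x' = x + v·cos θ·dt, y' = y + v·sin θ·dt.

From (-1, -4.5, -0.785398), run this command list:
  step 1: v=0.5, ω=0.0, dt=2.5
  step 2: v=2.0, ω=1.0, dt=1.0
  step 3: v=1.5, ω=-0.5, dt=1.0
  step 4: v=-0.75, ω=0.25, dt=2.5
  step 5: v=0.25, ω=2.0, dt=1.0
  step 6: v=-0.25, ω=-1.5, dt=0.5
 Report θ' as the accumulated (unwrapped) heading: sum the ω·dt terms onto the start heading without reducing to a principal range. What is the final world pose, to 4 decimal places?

(1.4586, -5.9343, 1.5896)

step 1: θ'=-0.7854 (straight) → pose (-0.1161, -5.3839, -0.7854)
step 2: θ'=0.2146 (R=2.0000) → pose (1.7240, -5.9238, 0.2146)
step 3: θ'=-0.2854 (R=-3.0000) → pose (3.2075, -5.9763, -0.2854)
step 4: θ'=0.3396 (R=-3.0000) → pose (1.3636, -6.0263, 0.3396)
step 5: θ'=2.3396 (R=0.1250) → pose (1.4118, -5.8215, 2.3396)
step 6: θ'=1.5896 (R=0.1667) → pose (1.4586, -5.9343, 1.5896)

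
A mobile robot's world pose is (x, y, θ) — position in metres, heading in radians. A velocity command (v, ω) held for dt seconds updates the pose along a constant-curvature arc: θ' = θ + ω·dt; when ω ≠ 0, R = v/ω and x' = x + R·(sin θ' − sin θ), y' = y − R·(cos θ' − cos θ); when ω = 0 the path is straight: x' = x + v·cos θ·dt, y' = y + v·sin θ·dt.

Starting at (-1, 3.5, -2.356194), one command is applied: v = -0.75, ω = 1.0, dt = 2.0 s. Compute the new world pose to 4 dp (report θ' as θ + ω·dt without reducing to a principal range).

(-1.2688, 4.7333, -0.3562)

θ' = -2.3562 + 1.0·2.0 = -0.3562
R = v/ω = -0.75/1.0 = -0.7500
x' = -1 + -0.7500·(sin -0.3562 − sin -2.3562) = -1.2688
y' = 3.5 − -0.7500·(cos -0.3562 − cos -2.3562) = 4.7333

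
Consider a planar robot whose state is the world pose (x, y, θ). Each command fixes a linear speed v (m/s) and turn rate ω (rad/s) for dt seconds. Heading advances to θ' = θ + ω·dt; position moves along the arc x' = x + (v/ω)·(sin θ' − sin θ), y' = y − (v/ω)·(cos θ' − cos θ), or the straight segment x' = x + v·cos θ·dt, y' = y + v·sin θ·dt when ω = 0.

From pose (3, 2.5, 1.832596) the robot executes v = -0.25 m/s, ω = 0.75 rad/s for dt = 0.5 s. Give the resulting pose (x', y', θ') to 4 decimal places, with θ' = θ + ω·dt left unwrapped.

(3.0540, 2.3881, 2.2076)

θ' = 1.8326 + 0.75·0.5 = 2.2076
R = v/ω = -0.25/0.75 = -0.3333
x' = 3 + -0.3333·(sin 2.2076 − sin 1.8326) = 3.0540
y' = 2.5 − -0.3333·(cos 2.2076 − cos 1.8326) = 2.3881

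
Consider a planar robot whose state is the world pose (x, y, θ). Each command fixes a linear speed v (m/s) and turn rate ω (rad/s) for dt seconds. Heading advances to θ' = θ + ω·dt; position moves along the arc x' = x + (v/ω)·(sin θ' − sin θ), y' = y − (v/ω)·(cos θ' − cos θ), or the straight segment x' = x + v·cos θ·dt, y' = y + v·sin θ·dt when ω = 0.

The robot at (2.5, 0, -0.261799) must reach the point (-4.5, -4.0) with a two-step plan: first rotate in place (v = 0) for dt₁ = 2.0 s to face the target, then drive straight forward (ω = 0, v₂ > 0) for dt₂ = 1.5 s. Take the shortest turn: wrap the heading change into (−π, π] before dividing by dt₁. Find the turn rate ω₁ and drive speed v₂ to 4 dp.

ω₁ = -1.1803, v₂ = 5.3748

heading to target = atan2(-4−0, -4.5−2.5) = -2.6224
Δθ = wrap(-2.6224 − -0.2618) = -2.3606; ω₁ = Δθ/dt₁ = -1.1803
distance = √((-4.5−2.5)² + (-4−0)²) = 8.0623; v₂ = distance/dt₂ = 5.3748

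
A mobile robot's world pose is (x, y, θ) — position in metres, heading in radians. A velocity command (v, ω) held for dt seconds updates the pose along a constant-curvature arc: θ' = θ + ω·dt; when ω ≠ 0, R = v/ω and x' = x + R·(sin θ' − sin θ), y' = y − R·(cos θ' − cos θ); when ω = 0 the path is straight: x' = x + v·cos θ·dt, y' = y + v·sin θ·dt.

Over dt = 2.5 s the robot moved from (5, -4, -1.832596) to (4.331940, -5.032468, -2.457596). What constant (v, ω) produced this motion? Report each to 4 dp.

Δθ = -2.457596 − -1.832596 = -0.625000
ω = Δθ/dt = -0.625000/2.5 = -0.2500
R = −Δy/(cos θ' − cos θ) = -2.0000
v = R·ω = -2.0000·-0.2500 = 0.5000

v = 0.5000, ω = -0.2500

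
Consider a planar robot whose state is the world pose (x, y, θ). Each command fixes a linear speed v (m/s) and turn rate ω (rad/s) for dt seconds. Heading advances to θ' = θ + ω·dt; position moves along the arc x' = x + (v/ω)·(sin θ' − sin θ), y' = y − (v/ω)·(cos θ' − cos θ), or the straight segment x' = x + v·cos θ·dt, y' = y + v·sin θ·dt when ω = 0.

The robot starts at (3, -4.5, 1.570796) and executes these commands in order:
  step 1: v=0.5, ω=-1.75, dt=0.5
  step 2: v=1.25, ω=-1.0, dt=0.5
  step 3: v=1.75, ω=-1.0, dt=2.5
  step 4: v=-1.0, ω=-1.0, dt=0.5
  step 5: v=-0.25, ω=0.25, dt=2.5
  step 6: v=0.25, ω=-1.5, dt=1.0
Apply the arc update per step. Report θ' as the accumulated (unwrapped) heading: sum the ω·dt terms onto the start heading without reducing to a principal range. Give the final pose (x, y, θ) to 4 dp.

step 1: θ'=0.6958 (R=-0.2857) → pose (3.1026, -4.2807, 0.6958)
step 2: θ'=0.1958 (R=-1.2500) → pose (3.6606, -4.0140, 0.1958)
step 3: θ'=-2.3042 (R=-1.7500) → pose (5.3012, -6.9020, -2.3042)
step 4: θ'=-2.8042 (R=1.0000) → pose (5.7130, -6.6278, -2.8042)
step 5: θ'=-2.1792 (R=-1.0000) → pose (6.2026, -6.2558, -2.1792)
step 6: θ'=-3.6792 (R=-0.1667) → pose (5.9805, -6.3037, -3.6792)

(5.9805, -6.3037, -3.6792)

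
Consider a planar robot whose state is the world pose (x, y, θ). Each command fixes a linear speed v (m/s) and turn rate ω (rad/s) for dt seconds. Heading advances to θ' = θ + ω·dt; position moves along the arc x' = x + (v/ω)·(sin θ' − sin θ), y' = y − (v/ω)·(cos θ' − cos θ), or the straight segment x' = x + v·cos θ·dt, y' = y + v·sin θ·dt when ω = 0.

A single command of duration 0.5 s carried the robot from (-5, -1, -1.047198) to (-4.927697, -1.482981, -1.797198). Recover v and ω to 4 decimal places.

v = 1.0000, ω = -1.5000

Δθ = -1.797198 − -1.047198 = -0.750000
ω = Δθ/dt = -0.750000/0.5 = -1.5000
R = −Δy/(cos θ' − cos θ) = -0.6667
v = R·ω = -0.6667·-1.5000 = 1.0000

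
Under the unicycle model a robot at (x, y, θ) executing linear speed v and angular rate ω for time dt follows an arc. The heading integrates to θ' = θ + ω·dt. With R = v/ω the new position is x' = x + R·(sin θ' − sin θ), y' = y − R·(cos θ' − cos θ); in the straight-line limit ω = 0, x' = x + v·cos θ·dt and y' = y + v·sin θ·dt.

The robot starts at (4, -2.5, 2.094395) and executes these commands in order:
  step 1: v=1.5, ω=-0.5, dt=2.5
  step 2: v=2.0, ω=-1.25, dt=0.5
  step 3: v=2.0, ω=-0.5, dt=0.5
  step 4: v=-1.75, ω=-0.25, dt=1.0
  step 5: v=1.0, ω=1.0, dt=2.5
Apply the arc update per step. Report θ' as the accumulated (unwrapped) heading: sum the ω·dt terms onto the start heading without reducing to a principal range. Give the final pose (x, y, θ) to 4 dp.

step 1: θ'=0.8444 (R=-3.0000) → pose (4.3554, 0.9926, 0.8444)
step 2: θ'=0.2194 (R=-1.6000) → pose (5.2033, 1.4915, 0.2194)
step 3: θ'=-0.0306 (R=-4.0000) → pose (6.1962, 1.5855, -0.0306)
step 4: θ'=-0.2806 (R=7.0000) → pose (4.4719, 1.8560, -0.2806)
step 5: θ'=2.2194 (R=1.0000) → pose (5.5457, 3.4210, 2.2194)

(5.5457, 3.4210, 2.2194)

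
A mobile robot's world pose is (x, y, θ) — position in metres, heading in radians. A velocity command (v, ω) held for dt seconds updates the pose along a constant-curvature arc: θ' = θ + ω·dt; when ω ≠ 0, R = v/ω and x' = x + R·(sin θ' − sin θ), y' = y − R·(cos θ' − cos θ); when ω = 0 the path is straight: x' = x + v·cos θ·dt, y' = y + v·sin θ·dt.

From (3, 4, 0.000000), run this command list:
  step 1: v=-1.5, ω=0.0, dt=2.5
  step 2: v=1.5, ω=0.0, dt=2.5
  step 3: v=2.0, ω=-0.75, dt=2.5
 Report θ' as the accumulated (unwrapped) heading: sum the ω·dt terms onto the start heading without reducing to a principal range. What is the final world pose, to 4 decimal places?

(5.5442, 0.5346, -1.8750)

step 1: θ'=0.0000 (straight) → pose (-0.7500, 4.0000, 0.0000)
step 2: θ'=0.0000 (straight) → pose (3.0000, 4.0000, 0.0000)
step 3: θ'=-1.8750 (R=-2.6667) → pose (5.5442, 0.5346, -1.8750)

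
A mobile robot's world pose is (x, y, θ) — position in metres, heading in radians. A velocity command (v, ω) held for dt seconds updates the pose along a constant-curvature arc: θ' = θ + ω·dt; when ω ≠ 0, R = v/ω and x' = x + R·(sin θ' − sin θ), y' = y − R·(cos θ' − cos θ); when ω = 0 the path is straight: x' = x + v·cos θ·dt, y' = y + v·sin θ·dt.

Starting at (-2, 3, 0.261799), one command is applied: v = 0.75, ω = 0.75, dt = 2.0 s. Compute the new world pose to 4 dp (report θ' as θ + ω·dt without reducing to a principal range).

(-1.2770, 4.1558, 1.7618)

θ' = 0.2618 + 0.75·2.0 = 1.7618
R = v/ω = 0.75/0.75 = 1.0000
x' = -2 + 1.0000·(sin 1.7618 − sin 0.2618) = -1.2770
y' = 3 − 1.0000·(cos 1.7618 − cos 0.2618) = 4.1558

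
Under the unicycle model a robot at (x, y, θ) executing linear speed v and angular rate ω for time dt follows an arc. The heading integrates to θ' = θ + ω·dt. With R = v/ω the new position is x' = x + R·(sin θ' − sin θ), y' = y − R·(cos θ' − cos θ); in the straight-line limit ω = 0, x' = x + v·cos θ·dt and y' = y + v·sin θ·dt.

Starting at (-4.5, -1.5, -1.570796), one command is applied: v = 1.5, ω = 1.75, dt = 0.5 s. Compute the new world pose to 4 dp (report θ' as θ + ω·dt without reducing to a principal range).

θ' = -1.5708 + 1.75·0.5 = -0.6958
R = v/ω = 1.5/1.75 = 0.8571
x' = -4.5 + 0.8571·(sin -0.6958 − sin -1.5708) = -4.1923
y' = -1.5 − 0.8571·(cos -0.6958 − cos -1.5708) = -2.1579

(-4.1923, -2.1579, -0.6958)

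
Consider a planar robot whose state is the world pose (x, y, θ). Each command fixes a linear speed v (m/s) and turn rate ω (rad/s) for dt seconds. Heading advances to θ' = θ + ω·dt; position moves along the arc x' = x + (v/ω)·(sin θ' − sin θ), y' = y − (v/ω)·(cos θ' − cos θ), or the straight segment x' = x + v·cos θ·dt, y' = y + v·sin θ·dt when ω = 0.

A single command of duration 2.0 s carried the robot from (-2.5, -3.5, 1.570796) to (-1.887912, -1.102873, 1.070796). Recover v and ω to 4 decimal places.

Δθ = 1.070796 − 1.570796 = -0.500000
ω = Δθ/dt = -0.500000/2.0 = -0.2500
R = −Δy/(cos θ' − cos θ) = -5.0000
v = R·ω = -5.0000·-0.2500 = 1.2500

v = 1.2500, ω = -0.2500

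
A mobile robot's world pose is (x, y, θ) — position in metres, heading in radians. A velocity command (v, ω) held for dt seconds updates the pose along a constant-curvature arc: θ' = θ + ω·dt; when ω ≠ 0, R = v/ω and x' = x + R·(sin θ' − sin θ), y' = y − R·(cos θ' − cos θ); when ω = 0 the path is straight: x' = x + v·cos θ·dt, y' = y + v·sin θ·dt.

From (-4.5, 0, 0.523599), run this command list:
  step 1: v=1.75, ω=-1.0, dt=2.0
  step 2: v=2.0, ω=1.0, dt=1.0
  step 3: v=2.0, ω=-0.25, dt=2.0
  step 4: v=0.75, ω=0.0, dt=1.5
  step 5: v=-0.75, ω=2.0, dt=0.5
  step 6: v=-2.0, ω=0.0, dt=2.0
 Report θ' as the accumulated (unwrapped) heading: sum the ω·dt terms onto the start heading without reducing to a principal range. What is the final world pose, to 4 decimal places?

step 1: θ'=-1.4764 (R=-1.7500) → pose (-1.8828, -1.3506, -1.4764)
step 2: θ'=-0.4764 (R=2.0000) → pose (-0.8089, -2.9394, -0.4764)
step 3: θ'=-0.9764 (R=-8.0000) → pose (2.1504, -5.5685, -0.9764)
step 4: θ'=-0.9764 (straight) → pose (2.7804, -6.5006, -0.9764)
step 5: θ'=0.0236 (R=-0.3750) → pose (2.4608, -6.3357, 0.0236)
step 6: θ'=0.0236 (straight) → pose (-1.5380, -6.4301, 0.0236)

(-1.5380, -6.4301, 0.0236)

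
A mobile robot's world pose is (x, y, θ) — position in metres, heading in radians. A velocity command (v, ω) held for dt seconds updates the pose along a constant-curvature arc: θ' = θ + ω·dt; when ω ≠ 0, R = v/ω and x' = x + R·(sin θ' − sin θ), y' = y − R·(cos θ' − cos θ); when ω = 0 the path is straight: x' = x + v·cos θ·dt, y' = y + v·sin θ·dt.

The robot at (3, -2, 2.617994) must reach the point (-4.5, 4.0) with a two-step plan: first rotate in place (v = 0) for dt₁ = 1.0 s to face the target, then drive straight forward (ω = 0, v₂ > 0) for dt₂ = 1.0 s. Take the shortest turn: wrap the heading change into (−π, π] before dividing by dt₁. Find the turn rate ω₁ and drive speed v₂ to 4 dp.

heading to target = atan2(4−-2, -4.5−3) = 2.4669
Δθ = wrap(2.4669 − 2.6180) = -0.1511; ω₁ = Δθ/dt₁ = -0.1511
distance = √((-4.5−3)² + (4−-2)²) = 9.6047; v₂ = distance/dt₂ = 9.6047

ω₁ = -0.1511, v₂ = 9.6047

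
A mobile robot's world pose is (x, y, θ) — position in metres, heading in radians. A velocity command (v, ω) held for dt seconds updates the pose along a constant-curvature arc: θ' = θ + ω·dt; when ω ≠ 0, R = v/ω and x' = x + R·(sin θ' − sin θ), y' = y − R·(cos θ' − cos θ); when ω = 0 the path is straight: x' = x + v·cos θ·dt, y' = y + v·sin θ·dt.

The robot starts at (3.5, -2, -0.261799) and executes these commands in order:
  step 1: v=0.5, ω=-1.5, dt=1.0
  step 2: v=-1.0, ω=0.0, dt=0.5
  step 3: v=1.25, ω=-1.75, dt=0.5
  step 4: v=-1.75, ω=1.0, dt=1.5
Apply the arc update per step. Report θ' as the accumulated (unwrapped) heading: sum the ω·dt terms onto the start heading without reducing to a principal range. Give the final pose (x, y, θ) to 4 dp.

step 1: θ'=-1.7618 (R=-0.3333) → pose (3.7410, -2.3853, -1.7618)
step 2: θ'=-1.7618 (straight) → pose (3.8359, -1.8943, -1.7618)
step 3: θ'=-2.6368 (R=-0.7143) → pose (3.4801, -2.3839, -2.6368)
step 4: θ'=-1.1368 (R=-1.7500) → pose (4.2215, -0.1163, -1.1368)

(4.2215, -0.1163, -1.1368)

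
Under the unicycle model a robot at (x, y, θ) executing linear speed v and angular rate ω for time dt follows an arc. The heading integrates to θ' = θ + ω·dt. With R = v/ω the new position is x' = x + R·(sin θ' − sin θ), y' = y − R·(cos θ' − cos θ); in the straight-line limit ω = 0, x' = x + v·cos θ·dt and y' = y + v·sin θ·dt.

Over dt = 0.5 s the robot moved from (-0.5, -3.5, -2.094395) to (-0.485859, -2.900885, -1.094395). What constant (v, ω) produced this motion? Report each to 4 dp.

Δθ = -1.094395 − -2.094395 = 1.000000
ω = Δθ/dt = 1.000000/0.5 = 2.0000
R = −Δy/(cos θ' − cos θ) = -0.6250
v = R·ω = -0.6250·2.0000 = -1.2500

v = -1.2500, ω = 2.0000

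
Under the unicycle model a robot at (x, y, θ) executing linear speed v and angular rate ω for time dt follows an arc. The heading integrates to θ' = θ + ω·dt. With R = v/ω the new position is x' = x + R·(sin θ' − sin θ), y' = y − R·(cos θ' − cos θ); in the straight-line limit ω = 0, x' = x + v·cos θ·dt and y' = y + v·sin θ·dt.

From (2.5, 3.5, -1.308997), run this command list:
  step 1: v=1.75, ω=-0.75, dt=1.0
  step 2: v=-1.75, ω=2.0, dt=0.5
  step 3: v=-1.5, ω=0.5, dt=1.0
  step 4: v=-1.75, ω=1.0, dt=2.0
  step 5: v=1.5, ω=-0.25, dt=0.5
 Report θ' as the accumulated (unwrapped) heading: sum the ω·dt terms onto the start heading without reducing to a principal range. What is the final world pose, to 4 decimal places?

(-1.2477, 3.1933, 1.3160)

step 1: θ'=-2.0590 (R=-2.3333) → pose (2.3069, 1.8017, -2.0590)
step 2: θ'=-1.0590 (R=-0.8750) → pose (2.2970, 2.6406, -1.0590)
step 3: θ'=-0.5590 (R=-3.0000) → pose (1.2724, 3.7147, -0.5590)
step 4: θ'=1.4410 (R=-1.7500) → pose (-1.3909, 2.4576, 1.4410)
step 5: θ'=1.3160 (R=-6.0000) → pose (-1.2477, 3.1933, 1.3160)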